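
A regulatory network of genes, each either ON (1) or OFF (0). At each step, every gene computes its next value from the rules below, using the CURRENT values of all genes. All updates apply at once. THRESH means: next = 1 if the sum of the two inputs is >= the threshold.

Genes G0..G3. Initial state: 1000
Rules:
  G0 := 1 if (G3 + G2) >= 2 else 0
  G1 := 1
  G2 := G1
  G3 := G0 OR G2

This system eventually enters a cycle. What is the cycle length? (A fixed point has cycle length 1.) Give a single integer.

Answer: 1

Derivation:
Step 0: 1000
Step 1: G0=(0+0>=2)=0 G1=1(const) G2=G1=0 G3=G0|G2=1|0=1 -> 0101
Step 2: G0=(1+0>=2)=0 G1=1(const) G2=G1=1 G3=G0|G2=0|0=0 -> 0110
Step 3: G0=(0+1>=2)=0 G1=1(const) G2=G1=1 G3=G0|G2=0|1=1 -> 0111
Step 4: G0=(1+1>=2)=1 G1=1(const) G2=G1=1 G3=G0|G2=0|1=1 -> 1111
Step 5: G0=(1+1>=2)=1 G1=1(const) G2=G1=1 G3=G0|G2=1|1=1 -> 1111
State from step 5 equals state from step 4 -> cycle length 1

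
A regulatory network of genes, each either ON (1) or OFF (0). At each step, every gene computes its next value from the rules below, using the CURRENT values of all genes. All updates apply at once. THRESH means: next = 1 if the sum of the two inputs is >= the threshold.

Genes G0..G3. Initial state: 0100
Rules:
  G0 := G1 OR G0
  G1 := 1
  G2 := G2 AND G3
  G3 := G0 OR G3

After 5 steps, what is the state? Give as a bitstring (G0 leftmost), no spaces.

Step 1: G0=G1|G0=1|0=1 G1=1(const) G2=G2&G3=0&0=0 G3=G0|G3=0|0=0 -> 1100
Step 2: G0=G1|G0=1|1=1 G1=1(const) G2=G2&G3=0&0=0 G3=G0|G3=1|0=1 -> 1101
Step 3: G0=G1|G0=1|1=1 G1=1(const) G2=G2&G3=0&1=0 G3=G0|G3=1|1=1 -> 1101
Step 4: G0=G1|G0=1|1=1 G1=1(const) G2=G2&G3=0&1=0 G3=G0|G3=1|1=1 -> 1101
Step 5: G0=G1|G0=1|1=1 G1=1(const) G2=G2&G3=0&1=0 G3=G0|G3=1|1=1 -> 1101

1101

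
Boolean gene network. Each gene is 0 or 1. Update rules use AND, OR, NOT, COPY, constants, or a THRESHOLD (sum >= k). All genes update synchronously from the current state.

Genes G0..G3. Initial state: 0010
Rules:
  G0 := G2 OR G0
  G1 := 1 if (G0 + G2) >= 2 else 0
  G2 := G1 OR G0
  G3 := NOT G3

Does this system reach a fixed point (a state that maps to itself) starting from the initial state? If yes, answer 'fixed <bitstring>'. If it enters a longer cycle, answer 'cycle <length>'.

Step 0: 0010
Step 1: G0=G2|G0=1|0=1 G1=(0+1>=2)=0 G2=G1|G0=0|0=0 G3=NOT G3=NOT 0=1 -> 1001
Step 2: G0=G2|G0=0|1=1 G1=(1+0>=2)=0 G2=G1|G0=0|1=1 G3=NOT G3=NOT 1=0 -> 1010
Step 3: G0=G2|G0=1|1=1 G1=(1+1>=2)=1 G2=G1|G0=0|1=1 G3=NOT G3=NOT 0=1 -> 1111
Step 4: G0=G2|G0=1|1=1 G1=(1+1>=2)=1 G2=G1|G0=1|1=1 G3=NOT G3=NOT 1=0 -> 1110
Step 5: G0=G2|G0=1|1=1 G1=(1+1>=2)=1 G2=G1|G0=1|1=1 G3=NOT G3=NOT 0=1 -> 1111
Cycle of length 2 starting at step 3 -> no fixed point

Answer: cycle 2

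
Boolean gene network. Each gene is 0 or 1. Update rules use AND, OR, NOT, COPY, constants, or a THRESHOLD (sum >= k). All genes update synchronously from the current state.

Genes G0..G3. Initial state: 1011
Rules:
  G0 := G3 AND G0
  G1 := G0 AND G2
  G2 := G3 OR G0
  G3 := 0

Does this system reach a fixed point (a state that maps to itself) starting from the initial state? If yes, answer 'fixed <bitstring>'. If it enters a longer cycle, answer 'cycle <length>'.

Step 0: 1011
Step 1: G0=G3&G0=1&1=1 G1=G0&G2=1&1=1 G2=G3|G0=1|1=1 G3=0(const) -> 1110
Step 2: G0=G3&G0=0&1=0 G1=G0&G2=1&1=1 G2=G3|G0=0|1=1 G3=0(const) -> 0110
Step 3: G0=G3&G0=0&0=0 G1=G0&G2=0&1=0 G2=G3|G0=0|0=0 G3=0(const) -> 0000
Step 4: G0=G3&G0=0&0=0 G1=G0&G2=0&0=0 G2=G3|G0=0|0=0 G3=0(const) -> 0000
Fixed point reached at step 3: 0000

Answer: fixed 0000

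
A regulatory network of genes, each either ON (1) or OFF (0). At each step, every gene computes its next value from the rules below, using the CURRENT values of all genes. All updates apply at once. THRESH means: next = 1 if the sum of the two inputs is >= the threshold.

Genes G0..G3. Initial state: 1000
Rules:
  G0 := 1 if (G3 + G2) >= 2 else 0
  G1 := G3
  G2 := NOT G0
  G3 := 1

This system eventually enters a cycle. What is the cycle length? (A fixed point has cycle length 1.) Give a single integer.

Answer: 4

Derivation:
Step 0: 1000
Step 1: G0=(0+0>=2)=0 G1=G3=0 G2=NOT G0=NOT 1=0 G3=1(const) -> 0001
Step 2: G0=(1+0>=2)=0 G1=G3=1 G2=NOT G0=NOT 0=1 G3=1(const) -> 0111
Step 3: G0=(1+1>=2)=1 G1=G3=1 G2=NOT G0=NOT 0=1 G3=1(const) -> 1111
Step 4: G0=(1+1>=2)=1 G1=G3=1 G2=NOT G0=NOT 1=0 G3=1(const) -> 1101
Step 5: G0=(1+0>=2)=0 G1=G3=1 G2=NOT G0=NOT 1=0 G3=1(const) -> 0101
Step 6: G0=(1+0>=2)=0 G1=G3=1 G2=NOT G0=NOT 0=1 G3=1(const) -> 0111
State from step 6 equals state from step 2 -> cycle length 4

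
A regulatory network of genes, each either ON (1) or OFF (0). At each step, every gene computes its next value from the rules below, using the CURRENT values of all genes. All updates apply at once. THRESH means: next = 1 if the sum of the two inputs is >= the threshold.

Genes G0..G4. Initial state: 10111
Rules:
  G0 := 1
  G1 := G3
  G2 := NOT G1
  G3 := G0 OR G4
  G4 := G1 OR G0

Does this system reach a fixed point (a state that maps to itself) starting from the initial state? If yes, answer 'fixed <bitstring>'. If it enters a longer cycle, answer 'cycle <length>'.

Step 0: 10111
Step 1: G0=1(const) G1=G3=1 G2=NOT G1=NOT 0=1 G3=G0|G4=1|1=1 G4=G1|G0=0|1=1 -> 11111
Step 2: G0=1(const) G1=G3=1 G2=NOT G1=NOT 1=0 G3=G0|G4=1|1=1 G4=G1|G0=1|1=1 -> 11011
Step 3: G0=1(const) G1=G3=1 G2=NOT G1=NOT 1=0 G3=G0|G4=1|1=1 G4=G1|G0=1|1=1 -> 11011
Fixed point reached at step 2: 11011

Answer: fixed 11011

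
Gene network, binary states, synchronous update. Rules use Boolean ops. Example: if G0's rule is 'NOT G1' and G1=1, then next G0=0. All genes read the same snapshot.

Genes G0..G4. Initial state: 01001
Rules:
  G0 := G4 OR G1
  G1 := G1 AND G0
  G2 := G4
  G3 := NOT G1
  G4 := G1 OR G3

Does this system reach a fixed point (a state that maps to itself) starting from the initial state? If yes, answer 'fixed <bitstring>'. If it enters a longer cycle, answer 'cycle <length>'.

Step 0: 01001
Step 1: G0=G4|G1=1|1=1 G1=G1&G0=1&0=0 G2=G4=1 G3=NOT G1=NOT 1=0 G4=G1|G3=1|0=1 -> 10101
Step 2: G0=G4|G1=1|0=1 G1=G1&G0=0&1=0 G2=G4=1 G3=NOT G1=NOT 0=1 G4=G1|G3=0|0=0 -> 10110
Step 3: G0=G4|G1=0|0=0 G1=G1&G0=0&1=0 G2=G4=0 G3=NOT G1=NOT 0=1 G4=G1|G3=0|1=1 -> 00011
Step 4: G0=G4|G1=1|0=1 G1=G1&G0=0&0=0 G2=G4=1 G3=NOT G1=NOT 0=1 G4=G1|G3=0|1=1 -> 10111
Step 5: G0=G4|G1=1|0=1 G1=G1&G0=0&1=0 G2=G4=1 G3=NOT G1=NOT 0=1 G4=G1|G3=0|1=1 -> 10111
Fixed point reached at step 4: 10111

Answer: fixed 10111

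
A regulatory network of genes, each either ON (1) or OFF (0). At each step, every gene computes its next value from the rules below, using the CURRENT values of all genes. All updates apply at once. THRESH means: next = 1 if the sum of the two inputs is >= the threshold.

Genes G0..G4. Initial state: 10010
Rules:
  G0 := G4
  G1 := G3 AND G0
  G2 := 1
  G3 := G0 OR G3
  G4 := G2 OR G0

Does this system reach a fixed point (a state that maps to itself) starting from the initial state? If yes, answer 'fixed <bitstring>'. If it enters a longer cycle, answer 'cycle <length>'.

Step 0: 10010
Step 1: G0=G4=0 G1=G3&G0=1&1=1 G2=1(const) G3=G0|G3=1|1=1 G4=G2|G0=0|1=1 -> 01111
Step 2: G0=G4=1 G1=G3&G0=1&0=0 G2=1(const) G3=G0|G3=0|1=1 G4=G2|G0=1|0=1 -> 10111
Step 3: G0=G4=1 G1=G3&G0=1&1=1 G2=1(const) G3=G0|G3=1|1=1 G4=G2|G0=1|1=1 -> 11111
Step 4: G0=G4=1 G1=G3&G0=1&1=1 G2=1(const) G3=G0|G3=1|1=1 G4=G2|G0=1|1=1 -> 11111
Fixed point reached at step 3: 11111

Answer: fixed 11111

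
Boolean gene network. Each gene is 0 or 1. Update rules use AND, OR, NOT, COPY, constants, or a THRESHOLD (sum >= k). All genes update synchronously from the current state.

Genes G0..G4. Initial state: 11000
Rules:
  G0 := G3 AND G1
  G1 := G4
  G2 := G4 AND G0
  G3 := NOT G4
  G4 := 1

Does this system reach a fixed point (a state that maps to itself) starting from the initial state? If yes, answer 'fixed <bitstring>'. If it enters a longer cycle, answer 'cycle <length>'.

Step 0: 11000
Step 1: G0=G3&G1=0&1=0 G1=G4=0 G2=G4&G0=0&1=0 G3=NOT G4=NOT 0=1 G4=1(const) -> 00011
Step 2: G0=G3&G1=1&0=0 G1=G4=1 G2=G4&G0=1&0=0 G3=NOT G4=NOT 1=0 G4=1(const) -> 01001
Step 3: G0=G3&G1=0&1=0 G1=G4=1 G2=G4&G0=1&0=0 G3=NOT G4=NOT 1=0 G4=1(const) -> 01001
Fixed point reached at step 2: 01001

Answer: fixed 01001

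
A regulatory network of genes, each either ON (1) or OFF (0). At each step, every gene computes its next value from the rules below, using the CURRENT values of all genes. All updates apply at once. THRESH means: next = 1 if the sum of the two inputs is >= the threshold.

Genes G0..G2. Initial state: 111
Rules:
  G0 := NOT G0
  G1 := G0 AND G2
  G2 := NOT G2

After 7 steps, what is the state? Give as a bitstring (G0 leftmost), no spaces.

Step 1: G0=NOT G0=NOT 1=0 G1=G0&G2=1&1=1 G2=NOT G2=NOT 1=0 -> 010
Step 2: G0=NOT G0=NOT 0=1 G1=G0&G2=0&0=0 G2=NOT G2=NOT 0=1 -> 101
Step 3: G0=NOT G0=NOT 1=0 G1=G0&G2=1&1=1 G2=NOT G2=NOT 1=0 -> 010
Step 4: G0=NOT G0=NOT 0=1 G1=G0&G2=0&0=0 G2=NOT G2=NOT 0=1 -> 101
Step 5: G0=NOT G0=NOT 1=0 G1=G0&G2=1&1=1 G2=NOT G2=NOT 1=0 -> 010
Step 6: G0=NOT G0=NOT 0=1 G1=G0&G2=0&0=0 G2=NOT G2=NOT 0=1 -> 101
Step 7: G0=NOT G0=NOT 1=0 G1=G0&G2=1&1=1 G2=NOT G2=NOT 1=0 -> 010

010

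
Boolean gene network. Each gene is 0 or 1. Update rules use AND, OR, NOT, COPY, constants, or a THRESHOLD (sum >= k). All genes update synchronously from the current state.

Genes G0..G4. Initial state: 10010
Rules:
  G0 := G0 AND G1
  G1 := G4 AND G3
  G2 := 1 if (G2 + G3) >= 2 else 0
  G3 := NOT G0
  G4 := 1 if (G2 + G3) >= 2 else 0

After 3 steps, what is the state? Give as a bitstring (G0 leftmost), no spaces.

Step 1: G0=G0&G1=1&0=0 G1=G4&G3=0&1=0 G2=(0+1>=2)=0 G3=NOT G0=NOT 1=0 G4=(0+1>=2)=0 -> 00000
Step 2: G0=G0&G1=0&0=0 G1=G4&G3=0&0=0 G2=(0+0>=2)=0 G3=NOT G0=NOT 0=1 G4=(0+0>=2)=0 -> 00010
Step 3: G0=G0&G1=0&0=0 G1=G4&G3=0&1=0 G2=(0+1>=2)=0 G3=NOT G0=NOT 0=1 G4=(0+1>=2)=0 -> 00010

00010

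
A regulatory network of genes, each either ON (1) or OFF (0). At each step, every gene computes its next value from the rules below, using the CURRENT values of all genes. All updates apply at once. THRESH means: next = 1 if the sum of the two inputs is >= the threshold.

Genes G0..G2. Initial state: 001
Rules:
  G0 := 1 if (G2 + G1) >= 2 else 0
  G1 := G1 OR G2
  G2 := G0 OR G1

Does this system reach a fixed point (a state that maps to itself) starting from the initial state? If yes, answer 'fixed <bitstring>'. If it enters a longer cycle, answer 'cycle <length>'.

Answer: fixed 111

Derivation:
Step 0: 001
Step 1: G0=(1+0>=2)=0 G1=G1|G2=0|1=1 G2=G0|G1=0|0=0 -> 010
Step 2: G0=(0+1>=2)=0 G1=G1|G2=1|0=1 G2=G0|G1=0|1=1 -> 011
Step 3: G0=(1+1>=2)=1 G1=G1|G2=1|1=1 G2=G0|G1=0|1=1 -> 111
Step 4: G0=(1+1>=2)=1 G1=G1|G2=1|1=1 G2=G0|G1=1|1=1 -> 111
Fixed point reached at step 3: 111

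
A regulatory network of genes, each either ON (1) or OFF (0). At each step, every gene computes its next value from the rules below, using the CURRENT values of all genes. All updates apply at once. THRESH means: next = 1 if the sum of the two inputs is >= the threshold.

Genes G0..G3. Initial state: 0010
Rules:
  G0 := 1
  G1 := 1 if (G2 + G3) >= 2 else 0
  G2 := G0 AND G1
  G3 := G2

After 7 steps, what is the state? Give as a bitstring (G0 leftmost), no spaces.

Step 1: G0=1(const) G1=(1+0>=2)=0 G2=G0&G1=0&0=0 G3=G2=1 -> 1001
Step 2: G0=1(const) G1=(0+1>=2)=0 G2=G0&G1=1&0=0 G3=G2=0 -> 1000
Step 3: G0=1(const) G1=(0+0>=2)=0 G2=G0&G1=1&0=0 G3=G2=0 -> 1000
Step 4: G0=1(const) G1=(0+0>=2)=0 G2=G0&G1=1&0=0 G3=G2=0 -> 1000
Step 5: G0=1(const) G1=(0+0>=2)=0 G2=G0&G1=1&0=0 G3=G2=0 -> 1000
Step 6: G0=1(const) G1=(0+0>=2)=0 G2=G0&G1=1&0=0 G3=G2=0 -> 1000
Step 7: G0=1(const) G1=(0+0>=2)=0 G2=G0&G1=1&0=0 G3=G2=0 -> 1000

1000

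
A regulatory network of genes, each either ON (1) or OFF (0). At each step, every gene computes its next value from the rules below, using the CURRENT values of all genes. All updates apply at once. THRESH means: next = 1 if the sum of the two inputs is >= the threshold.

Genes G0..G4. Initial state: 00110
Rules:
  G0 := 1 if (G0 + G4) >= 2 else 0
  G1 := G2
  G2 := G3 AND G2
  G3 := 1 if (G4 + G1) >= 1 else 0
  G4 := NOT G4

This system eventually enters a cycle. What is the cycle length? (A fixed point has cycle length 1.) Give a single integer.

Step 0: 00110
Step 1: G0=(0+0>=2)=0 G1=G2=1 G2=G3&G2=1&1=1 G3=(0+0>=1)=0 G4=NOT G4=NOT 0=1 -> 01101
Step 2: G0=(0+1>=2)=0 G1=G2=1 G2=G3&G2=0&1=0 G3=(1+1>=1)=1 G4=NOT G4=NOT 1=0 -> 01010
Step 3: G0=(0+0>=2)=0 G1=G2=0 G2=G3&G2=1&0=0 G3=(0+1>=1)=1 G4=NOT G4=NOT 0=1 -> 00011
Step 4: G0=(0+1>=2)=0 G1=G2=0 G2=G3&G2=1&0=0 G3=(1+0>=1)=1 G4=NOT G4=NOT 1=0 -> 00010
Step 5: G0=(0+0>=2)=0 G1=G2=0 G2=G3&G2=1&0=0 G3=(0+0>=1)=0 G4=NOT G4=NOT 0=1 -> 00001
Step 6: G0=(0+1>=2)=0 G1=G2=0 G2=G3&G2=0&0=0 G3=(1+0>=1)=1 G4=NOT G4=NOT 1=0 -> 00010
State from step 6 equals state from step 4 -> cycle length 2

Answer: 2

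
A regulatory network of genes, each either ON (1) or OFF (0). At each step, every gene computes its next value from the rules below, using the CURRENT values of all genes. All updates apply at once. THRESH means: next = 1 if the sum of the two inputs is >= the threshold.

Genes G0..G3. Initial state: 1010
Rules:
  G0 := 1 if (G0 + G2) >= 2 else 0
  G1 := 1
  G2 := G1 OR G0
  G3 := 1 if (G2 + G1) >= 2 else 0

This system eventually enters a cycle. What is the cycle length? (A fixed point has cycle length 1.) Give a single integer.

Step 0: 1010
Step 1: G0=(1+1>=2)=1 G1=1(const) G2=G1|G0=0|1=1 G3=(1+0>=2)=0 -> 1110
Step 2: G0=(1+1>=2)=1 G1=1(const) G2=G1|G0=1|1=1 G3=(1+1>=2)=1 -> 1111
Step 3: G0=(1+1>=2)=1 G1=1(const) G2=G1|G0=1|1=1 G3=(1+1>=2)=1 -> 1111
State from step 3 equals state from step 2 -> cycle length 1

Answer: 1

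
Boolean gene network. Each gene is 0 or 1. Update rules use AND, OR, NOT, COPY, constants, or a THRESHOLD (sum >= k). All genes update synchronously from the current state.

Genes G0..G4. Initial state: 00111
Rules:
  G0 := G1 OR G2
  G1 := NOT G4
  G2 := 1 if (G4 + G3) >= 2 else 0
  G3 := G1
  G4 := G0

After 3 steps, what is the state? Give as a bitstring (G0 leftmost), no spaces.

Step 1: G0=G1|G2=0|1=1 G1=NOT G4=NOT 1=0 G2=(1+1>=2)=1 G3=G1=0 G4=G0=0 -> 10100
Step 2: G0=G1|G2=0|1=1 G1=NOT G4=NOT 0=1 G2=(0+0>=2)=0 G3=G1=0 G4=G0=1 -> 11001
Step 3: G0=G1|G2=1|0=1 G1=NOT G4=NOT 1=0 G2=(1+0>=2)=0 G3=G1=1 G4=G0=1 -> 10011

10011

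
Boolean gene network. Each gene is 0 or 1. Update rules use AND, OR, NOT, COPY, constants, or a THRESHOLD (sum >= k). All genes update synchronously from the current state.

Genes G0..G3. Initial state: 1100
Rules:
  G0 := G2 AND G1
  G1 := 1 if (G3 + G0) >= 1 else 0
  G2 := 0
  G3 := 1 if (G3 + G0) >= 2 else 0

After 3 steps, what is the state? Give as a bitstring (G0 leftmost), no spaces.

Step 1: G0=G2&G1=0&1=0 G1=(0+1>=1)=1 G2=0(const) G3=(0+1>=2)=0 -> 0100
Step 2: G0=G2&G1=0&1=0 G1=(0+0>=1)=0 G2=0(const) G3=(0+0>=2)=0 -> 0000
Step 3: G0=G2&G1=0&0=0 G1=(0+0>=1)=0 G2=0(const) G3=(0+0>=2)=0 -> 0000

0000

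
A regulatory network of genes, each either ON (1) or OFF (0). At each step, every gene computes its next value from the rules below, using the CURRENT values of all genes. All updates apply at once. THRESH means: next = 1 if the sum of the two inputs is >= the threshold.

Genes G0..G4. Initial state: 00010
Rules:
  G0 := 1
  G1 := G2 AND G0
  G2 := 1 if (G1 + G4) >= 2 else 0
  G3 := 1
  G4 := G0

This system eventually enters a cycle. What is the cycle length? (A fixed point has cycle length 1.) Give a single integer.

Step 0: 00010
Step 1: G0=1(const) G1=G2&G0=0&0=0 G2=(0+0>=2)=0 G3=1(const) G4=G0=0 -> 10010
Step 2: G0=1(const) G1=G2&G0=0&1=0 G2=(0+0>=2)=0 G3=1(const) G4=G0=1 -> 10011
Step 3: G0=1(const) G1=G2&G0=0&1=0 G2=(0+1>=2)=0 G3=1(const) G4=G0=1 -> 10011
State from step 3 equals state from step 2 -> cycle length 1

Answer: 1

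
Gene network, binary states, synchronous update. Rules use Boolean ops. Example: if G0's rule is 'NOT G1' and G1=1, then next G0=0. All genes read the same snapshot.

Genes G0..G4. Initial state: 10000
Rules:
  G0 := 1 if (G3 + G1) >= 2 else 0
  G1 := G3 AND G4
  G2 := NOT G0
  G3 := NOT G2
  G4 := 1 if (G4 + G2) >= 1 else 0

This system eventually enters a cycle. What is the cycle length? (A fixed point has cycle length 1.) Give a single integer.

Step 0: 10000
Step 1: G0=(0+0>=2)=0 G1=G3&G4=0&0=0 G2=NOT G0=NOT 1=0 G3=NOT G2=NOT 0=1 G4=(0+0>=1)=0 -> 00010
Step 2: G0=(1+0>=2)=0 G1=G3&G4=1&0=0 G2=NOT G0=NOT 0=1 G3=NOT G2=NOT 0=1 G4=(0+0>=1)=0 -> 00110
Step 3: G0=(1+0>=2)=0 G1=G3&G4=1&0=0 G2=NOT G0=NOT 0=1 G3=NOT G2=NOT 1=0 G4=(0+1>=1)=1 -> 00101
Step 4: G0=(0+0>=2)=0 G1=G3&G4=0&1=0 G2=NOT G0=NOT 0=1 G3=NOT G2=NOT 1=0 G4=(1+1>=1)=1 -> 00101
State from step 4 equals state from step 3 -> cycle length 1

Answer: 1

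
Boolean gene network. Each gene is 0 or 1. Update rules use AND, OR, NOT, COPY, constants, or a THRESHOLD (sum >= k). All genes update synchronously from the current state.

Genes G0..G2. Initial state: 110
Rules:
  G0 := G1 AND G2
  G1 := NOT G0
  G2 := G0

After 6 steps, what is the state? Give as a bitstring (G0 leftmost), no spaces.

Step 1: G0=G1&G2=1&0=0 G1=NOT G0=NOT 1=0 G2=G0=1 -> 001
Step 2: G0=G1&G2=0&1=0 G1=NOT G0=NOT 0=1 G2=G0=0 -> 010
Step 3: G0=G1&G2=1&0=0 G1=NOT G0=NOT 0=1 G2=G0=0 -> 010
Step 4: G0=G1&G2=1&0=0 G1=NOT G0=NOT 0=1 G2=G0=0 -> 010
Step 5: G0=G1&G2=1&0=0 G1=NOT G0=NOT 0=1 G2=G0=0 -> 010
Step 6: G0=G1&G2=1&0=0 G1=NOT G0=NOT 0=1 G2=G0=0 -> 010

010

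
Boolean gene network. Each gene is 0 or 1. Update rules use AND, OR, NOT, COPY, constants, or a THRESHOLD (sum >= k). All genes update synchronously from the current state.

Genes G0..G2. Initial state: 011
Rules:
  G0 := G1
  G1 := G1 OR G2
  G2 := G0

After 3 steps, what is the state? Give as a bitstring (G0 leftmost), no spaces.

Step 1: G0=G1=1 G1=G1|G2=1|1=1 G2=G0=0 -> 110
Step 2: G0=G1=1 G1=G1|G2=1|0=1 G2=G0=1 -> 111
Step 3: G0=G1=1 G1=G1|G2=1|1=1 G2=G0=1 -> 111

111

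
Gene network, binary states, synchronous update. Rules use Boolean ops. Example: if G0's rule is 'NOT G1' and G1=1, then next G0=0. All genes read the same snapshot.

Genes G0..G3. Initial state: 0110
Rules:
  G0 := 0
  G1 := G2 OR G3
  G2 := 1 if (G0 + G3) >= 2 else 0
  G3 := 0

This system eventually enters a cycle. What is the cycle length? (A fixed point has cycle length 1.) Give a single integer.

Answer: 1

Derivation:
Step 0: 0110
Step 1: G0=0(const) G1=G2|G3=1|0=1 G2=(0+0>=2)=0 G3=0(const) -> 0100
Step 2: G0=0(const) G1=G2|G3=0|0=0 G2=(0+0>=2)=0 G3=0(const) -> 0000
Step 3: G0=0(const) G1=G2|G3=0|0=0 G2=(0+0>=2)=0 G3=0(const) -> 0000
State from step 3 equals state from step 2 -> cycle length 1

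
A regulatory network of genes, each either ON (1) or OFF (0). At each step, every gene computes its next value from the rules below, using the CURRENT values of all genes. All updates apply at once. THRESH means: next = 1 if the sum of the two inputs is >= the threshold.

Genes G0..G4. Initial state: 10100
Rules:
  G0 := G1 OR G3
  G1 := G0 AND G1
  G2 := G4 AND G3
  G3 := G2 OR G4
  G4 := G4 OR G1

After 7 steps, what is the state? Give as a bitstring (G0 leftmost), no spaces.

Step 1: G0=G1|G3=0|0=0 G1=G0&G1=1&0=0 G2=G4&G3=0&0=0 G3=G2|G4=1|0=1 G4=G4|G1=0|0=0 -> 00010
Step 2: G0=G1|G3=0|1=1 G1=G0&G1=0&0=0 G2=G4&G3=0&1=0 G3=G2|G4=0|0=0 G4=G4|G1=0|0=0 -> 10000
Step 3: G0=G1|G3=0|0=0 G1=G0&G1=1&0=0 G2=G4&G3=0&0=0 G3=G2|G4=0|0=0 G4=G4|G1=0|0=0 -> 00000
Step 4: G0=G1|G3=0|0=0 G1=G0&G1=0&0=0 G2=G4&G3=0&0=0 G3=G2|G4=0|0=0 G4=G4|G1=0|0=0 -> 00000
Step 5: G0=G1|G3=0|0=0 G1=G0&G1=0&0=0 G2=G4&G3=0&0=0 G3=G2|G4=0|0=0 G4=G4|G1=0|0=0 -> 00000
Step 6: G0=G1|G3=0|0=0 G1=G0&G1=0&0=0 G2=G4&G3=0&0=0 G3=G2|G4=0|0=0 G4=G4|G1=0|0=0 -> 00000
Step 7: G0=G1|G3=0|0=0 G1=G0&G1=0&0=0 G2=G4&G3=0&0=0 G3=G2|G4=0|0=0 G4=G4|G1=0|0=0 -> 00000

00000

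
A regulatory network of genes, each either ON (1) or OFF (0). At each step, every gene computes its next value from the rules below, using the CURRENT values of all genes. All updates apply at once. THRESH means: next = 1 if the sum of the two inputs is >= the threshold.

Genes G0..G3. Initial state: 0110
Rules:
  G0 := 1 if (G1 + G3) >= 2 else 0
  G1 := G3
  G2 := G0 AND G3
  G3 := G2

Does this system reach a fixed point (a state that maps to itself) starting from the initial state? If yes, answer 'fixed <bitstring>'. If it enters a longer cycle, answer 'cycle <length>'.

Step 0: 0110
Step 1: G0=(1+0>=2)=0 G1=G3=0 G2=G0&G3=0&0=0 G3=G2=1 -> 0001
Step 2: G0=(0+1>=2)=0 G1=G3=1 G2=G0&G3=0&1=0 G3=G2=0 -> 0100
Step 3: G0=(1+0>=2)=0 G1=G3=0 G2=G0&G3=0&0=0 G3=G2=0 -> 0000
Step 4: G0=(0+0>=2)=0 G1=G3=0 G2=G0&G3=0&0=0 G3=G2=0 -> 0000
Fixed point reached at step 3: 0000

Answer: fixed 0000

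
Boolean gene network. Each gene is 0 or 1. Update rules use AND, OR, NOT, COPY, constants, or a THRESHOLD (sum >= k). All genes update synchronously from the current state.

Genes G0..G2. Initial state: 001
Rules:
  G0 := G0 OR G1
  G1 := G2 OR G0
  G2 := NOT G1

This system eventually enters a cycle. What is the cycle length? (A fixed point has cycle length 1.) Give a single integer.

Answer: 1

Derivation:
Step 0: 001
Step 1: G0=G0|G1=0|0=0 G1=G2|G0=1|0=1 G2=NOT G1=NOT 0=1 -> 011
Step 2: G0=G0|G1=0|1=1 G1=G2|G0=1|0=1 G2=NOT G1=NOT 1=0 -> 110
Step 3: G0=G0|G1=1|1=1 G1=G2|G0=0|1=1 G2=NOT G1=NOT 1=0 -> 110
State from step 3 equals state from step 2 -> cycle length 1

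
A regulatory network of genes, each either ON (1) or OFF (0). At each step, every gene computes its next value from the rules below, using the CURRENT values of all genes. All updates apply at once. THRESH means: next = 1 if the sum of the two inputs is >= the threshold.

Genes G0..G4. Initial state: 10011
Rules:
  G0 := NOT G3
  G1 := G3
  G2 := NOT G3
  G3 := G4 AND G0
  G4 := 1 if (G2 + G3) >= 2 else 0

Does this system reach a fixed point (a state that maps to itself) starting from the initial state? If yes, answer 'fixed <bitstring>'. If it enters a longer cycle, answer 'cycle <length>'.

Answer: fixed 10100

Derivation:
Step 0: 10011
Step 1: G0=NOT G3=NOT 1=0 G1=G3=1 G2=NOT G3=NOT 1=0 G3=G4&G0=1&1=1 G4=(0+1>=2)=0 -> 01010
Step 2: G0=NOT G3=NOT 1=0 G1=G3=1 G2=NOT G3=NOT 1=0 G3=G4&G0=0&0=0 G4=(0+1>=2)=0 -> 01000
Step 3: G0=NOT G3=NOT 0=1 G1=G3=0 G2=NOT G3=NOT 0=1 G3=G4&G0=0&0=0 G4=(0+0>=2)=0 -> 10100
Step 4: G0=NOT G3=NOT 0=1 G1=G3=0 G2=NOT G3=NOT 0=1 G3=G4&G0=0&1=0 G4=(1+0>=2)=0 -> 10100
Fixed point reached at step 3: 10100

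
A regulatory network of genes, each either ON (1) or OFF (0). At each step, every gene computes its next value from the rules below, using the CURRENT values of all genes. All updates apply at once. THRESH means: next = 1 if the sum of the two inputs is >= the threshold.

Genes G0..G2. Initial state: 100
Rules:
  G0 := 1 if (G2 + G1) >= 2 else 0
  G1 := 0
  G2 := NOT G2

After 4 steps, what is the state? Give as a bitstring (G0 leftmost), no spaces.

Step 1: G0=(0+0>=2)=0 G1=0(const) G2=NOT G2=NOT 0=1 -> 001
Step 2: G0=(1+0>=2)=0 G1=0(const) G2=NOT G2=NOT 1=0 -> 000
Step 3: G0=(0+0>=2)=0 G1=0(const) G2=NOT G2=NOT 0=1 -> 001
Step 4: G0=(1+0>=2)=0 G1=0(const) G2=NOT G2=NOT 1=0 -> 000

000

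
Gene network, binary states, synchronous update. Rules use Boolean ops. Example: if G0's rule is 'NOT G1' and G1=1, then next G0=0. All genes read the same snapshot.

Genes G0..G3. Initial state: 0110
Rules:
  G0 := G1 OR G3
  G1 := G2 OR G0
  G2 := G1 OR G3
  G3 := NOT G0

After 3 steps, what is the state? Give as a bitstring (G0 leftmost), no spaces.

Step 1: G0=G1|G3=1|0=1 G1=G2|G0=1|0=1 G2=G1|G3=1|0=1 G3=NOT G0=NOT 0=1 -> 1111
Step 2: G0=G1|G3=1|1=1 G1=G2|G0=1|1=1 G2=G1|G3=1|1=1 G3=NOT G0=NOT 1=0 -> 1110
Step 3: G0=G1|G3=1|0=1 G1=G2|G0=1|1=1 G2=G1|G3=1|0=1 G3=NOT G0=NOT 1=0 -> 1110

1110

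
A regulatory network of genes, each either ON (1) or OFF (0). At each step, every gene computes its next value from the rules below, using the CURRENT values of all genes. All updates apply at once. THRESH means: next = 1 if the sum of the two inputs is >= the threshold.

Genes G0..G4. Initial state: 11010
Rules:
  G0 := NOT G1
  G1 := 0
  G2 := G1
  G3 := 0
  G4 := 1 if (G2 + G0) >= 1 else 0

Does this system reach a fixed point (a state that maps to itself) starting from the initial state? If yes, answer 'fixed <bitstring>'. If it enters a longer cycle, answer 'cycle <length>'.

Answer: fixed 10001

Derivation:
Step 0: 11010
Step 1: G0=NOT G1=NOT 1=0 G1=0(const) G2=G1=1 G3=0(const) G4=(0+1>=1)=1 -> 00101
Step 2: G0=NOT G1=NOT 0=1 G1=0(const) G2=G1=0 G3=0(const) G4=(1+0>=1)=1 -> 10001
Step 3: G0=NOT G1=NOT 0=1 G1=0(const) G2=G1=0 G3=0(const) G4=(0+1>=1)=1 -> 10001
Fixed point reached at step 2: 10001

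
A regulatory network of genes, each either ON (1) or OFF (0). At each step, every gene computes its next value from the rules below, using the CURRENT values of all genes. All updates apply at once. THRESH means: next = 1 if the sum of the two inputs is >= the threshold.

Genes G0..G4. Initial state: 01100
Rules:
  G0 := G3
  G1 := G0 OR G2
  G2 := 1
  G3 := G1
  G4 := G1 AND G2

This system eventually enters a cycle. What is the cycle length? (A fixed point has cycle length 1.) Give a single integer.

Step 0: 01100
Step 1: G0=G3=0 G1=G0|G2=0|1=1 G2=1(const) G3=G1=1 G4=G1&G2=1&1=1 -> 01111
Step 2: G0=G3=1 G1=G0|G2=0|1=1 G2=1(const) G3=G1=1 G4=G1&G2=1&1=1 -> 11111
Step 3: G0=G3=1 G1=G0|G2=1|1=1 G2=1(const) G3=G1=1 G4=G1&G2=1&1=1 -> 11111
State from step 3 equals state from step 2 -> cycle length 1

Answer: 1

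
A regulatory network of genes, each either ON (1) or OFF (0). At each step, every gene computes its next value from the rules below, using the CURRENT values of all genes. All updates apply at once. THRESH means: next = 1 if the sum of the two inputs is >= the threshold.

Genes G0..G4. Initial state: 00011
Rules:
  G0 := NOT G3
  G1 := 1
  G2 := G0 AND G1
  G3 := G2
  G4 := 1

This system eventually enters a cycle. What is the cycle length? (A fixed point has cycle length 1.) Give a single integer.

Answer: 6

Derivation:
Step 0: 00011
Step 1: G0=NOT G3=NOT 1=0 G1=1(const) G2=G0&G1=0&0=0 G3=G2=0 G4=1(const) -> 01001
Step 2: G0=NOT G3=NOT 0=1 G1=1(const) G2=G0&G1=0&1=0 G3=G2=0 G4=1(const) -> 11001
Step 3: G0=NOT G3=NOT 0=1 G1=1(const) G2=G0&G1=1&1=1 G3=G2=0 G4=1(const) -> 11101
Step 4: G0=NOT G3=NOT 0=1 G1=1(const) G2=G0&G1=1&1=1 G3=G2=1 G4=1(const) -> 11111
Step 5: G0=NOT G3=NOT 1=0 G1=1(const) G2=G0&G1=1&1=1 G3=G2=1 G4=1(const) -> 01111
Step 6: G0=NOT G3=NOT 1=0 G1=1(const) G2=G0&G1=0&1=0 G3=G2=1 G4=1(const) -> 01011
Step 7: G0=NOT G3=NOT 1=0 G1=1(const) G2=G0&G1=0&1=0 G3=G2=0 G4=1(const) -> 01001
State from step 7 equals state from step 1 -> cycle length 6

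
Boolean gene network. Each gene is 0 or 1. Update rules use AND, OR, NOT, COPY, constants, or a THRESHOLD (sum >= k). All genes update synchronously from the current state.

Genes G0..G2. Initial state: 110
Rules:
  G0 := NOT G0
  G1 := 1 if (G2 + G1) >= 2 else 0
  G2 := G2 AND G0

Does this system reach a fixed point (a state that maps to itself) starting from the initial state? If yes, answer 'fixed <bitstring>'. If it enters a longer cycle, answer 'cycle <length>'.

Step 0: 110
Step 1: G0=NOT G0=NOT 1=0 G1=(0+1>=2)=0 G2=G2&G0=0&1=0 -> 000
Step 2: G0=NOT G0=NOT 0=1 G1=(0+0>=2)=0 G2=G2&G0=0&0=0 -> 100
Step 3: G0=NOT G0=NOT 1=0 G1=(0+0>=2)=0 G2=G2&G0=0&1=0 -> 000
Cycle of length 2 starting at step 1 -> no fixed point

Answer: cycle 2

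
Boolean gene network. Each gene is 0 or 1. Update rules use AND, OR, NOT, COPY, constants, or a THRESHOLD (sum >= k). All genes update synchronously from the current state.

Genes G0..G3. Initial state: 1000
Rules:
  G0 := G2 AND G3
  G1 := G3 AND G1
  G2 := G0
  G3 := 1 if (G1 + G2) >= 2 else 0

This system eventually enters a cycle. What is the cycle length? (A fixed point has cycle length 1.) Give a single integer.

Answer: 1

Derivation:
Step 0: 1000
Step 1: G0=G2&G3=0&0=0 G1=G3&G1=0&0=0 G2=G0=1 G3=(0+0>=2)=0 -> 0010
Step 2: G0=G2&G3=1&0=0 G1=G3&G1=0&0=0 G2=G0=0 G3=(0+1>=2)=0 -> 0000
Step 3: G0=G2&G3=0&0=0 G1=G3&G1=0&0=0 G2=G0=0 G3=(0+0>=2)=0 -> 0000
State from step 3 equals state from step 2 -> cycle length 1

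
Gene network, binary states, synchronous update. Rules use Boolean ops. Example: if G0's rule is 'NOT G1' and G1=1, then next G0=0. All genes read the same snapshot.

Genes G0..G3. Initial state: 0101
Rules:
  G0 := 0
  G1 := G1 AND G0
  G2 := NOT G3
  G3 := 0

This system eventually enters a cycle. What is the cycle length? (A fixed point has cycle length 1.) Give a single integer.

Answer: 1

Derivation:
Step 0: 0101
Step 1: G0=0(const) G1=G1&G0=1&0=0 G2=NOT G3=NOT 1=0 G3=0(const) -> 0000
Step 2: G0=0(const) G1=G1&G0=0&0=0 G2=NOT G3=NOT 0=1 G3=0(const) -> 0010
Step 3: G0=0(const) G1=G1&G0=0&0=0 G2=NOT G3=NOT 0=1 G3=0(const) -> 0010
State from step 3 equals state from step 2 -> cycle length 1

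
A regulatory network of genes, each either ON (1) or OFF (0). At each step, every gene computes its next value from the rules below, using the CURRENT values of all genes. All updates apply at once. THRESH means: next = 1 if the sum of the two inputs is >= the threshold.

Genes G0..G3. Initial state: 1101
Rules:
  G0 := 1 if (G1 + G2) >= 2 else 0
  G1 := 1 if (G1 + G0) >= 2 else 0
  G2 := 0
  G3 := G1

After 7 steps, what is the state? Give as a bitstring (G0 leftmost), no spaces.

Step 1: G0=(1+0>=2)=0 G1=(1+1>=2)=1 G2=0(const) G3=G1=1 -> 0101
Step 2: G0=(1+0>=2)=0 G1=(1+0>=2)=0 G2=0(const) G3=G1=1 -> 0001
Step 3: G0=(0+0>=2)=0 G1=(0+0>=2)=0 G2=0(const) G3=G1=0 -> 0000
Step 4: G0=(0+0>=2)=0 G1=(0+0>=2)=0 G2=0(const) G3=G1=0 -> 0000
Step 5: G0=(0+0>=2)=0 G1=(0+0>=2)=0 G2=0(const) G3=G1=0 -> 0000
Step 6: G0=(0+0>=2)=0 G1=(0+0>=2)=0 G2=0(const) G3=G1=0 -> 0000
Step 7: G0=(0+0>=2)=0 G1=(0+0>=2)=0 G2=0(const) G3=G1=0 -> 0000

0000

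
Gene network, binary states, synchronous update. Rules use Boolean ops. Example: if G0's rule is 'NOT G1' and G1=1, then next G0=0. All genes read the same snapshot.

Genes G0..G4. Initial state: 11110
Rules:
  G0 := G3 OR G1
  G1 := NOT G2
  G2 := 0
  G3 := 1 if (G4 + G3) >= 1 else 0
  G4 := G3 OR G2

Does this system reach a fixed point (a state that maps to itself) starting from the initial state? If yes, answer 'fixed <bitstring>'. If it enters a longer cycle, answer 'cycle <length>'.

Answer: fixed 11011

Derivation:
Step 0: 11110
Step 1: G0=G3|G1=1|1=1 G1=NOT G2=NOT 1=0 G2=0(const) G3=(0+1>=1)=1 G4=G3|G2=1|1=1 -> 10011
Step 2: G0=G3|G1=1|0=1 G1=NOT G2=NOT 0=1 G2=0(const) G3=(1+1>=1)=1 G4=G3|G2=1|0=1 -> 11011
Step 3: G0=G3|G1=1|1=1 G1=NOT G2=NOT 0=1 G2=0(const) G3=(1+1>=1)=1 G4=G3|G2=1|0=1 -> 11011
Fixed point reached at step 2: 11011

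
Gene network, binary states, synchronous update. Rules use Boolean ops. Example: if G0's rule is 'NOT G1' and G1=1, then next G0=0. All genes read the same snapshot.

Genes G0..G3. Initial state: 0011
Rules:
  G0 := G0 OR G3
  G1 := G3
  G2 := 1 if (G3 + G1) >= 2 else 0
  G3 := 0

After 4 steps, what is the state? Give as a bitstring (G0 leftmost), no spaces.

Step 1: G0=G0|G3=0|1=1 G1=G3=1 G2=(1+0>=2)=0 G3=0(const) -> 1100
Step 2: G0=G0|G3=1|0=1 G1=G3=0 G2=(0+1>=2)=0 G3=0(const) -> 1000
Step 3: G0=G0|G3=1|0=1 G1=G3=0 G2=(0+0>=2)=0 G3=0(const) -> 1000
Step 4: G0=G0|G3=1|0=1 G1=G3=0 G2=(0+0>=2)=0 G3=0(const) -> 1000

1000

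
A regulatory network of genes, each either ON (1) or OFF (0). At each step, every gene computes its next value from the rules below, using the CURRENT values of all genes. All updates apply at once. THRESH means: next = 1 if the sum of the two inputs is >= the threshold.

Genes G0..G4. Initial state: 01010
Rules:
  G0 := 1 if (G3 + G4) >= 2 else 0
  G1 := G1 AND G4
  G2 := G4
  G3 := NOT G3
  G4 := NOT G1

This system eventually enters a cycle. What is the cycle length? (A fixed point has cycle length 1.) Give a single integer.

Step 0: 01010
Step 1: G0=(1+0>=2)=0 G1=G1&G4=1&0=0 G2=G4=0 G3=NOT G3=NOT 1=0 G4=NOT G1=NOT 1=0 -> 00000
Step 2: G0=(0+0>=2)=0 G1=G1&G4=0&0=0 G2=G4=0 G3=NOT G3=NOT 0=1 G4=NOT G1=NOT 0=1 -> 00011
Step 3: G0=(1+1>=2)=1 G1=G1&G4=0&1=0 G2=G4=1 G3=NOT G3=NOT 1=0 G4=NOT G1=NOT 0=1 -> 10101
Step 4: G0=(0+1>=2)=0 G1=G1&G4=0&1=0 G2=G4=1 G3=NOT G3=NOT 0=1 G4=NOT G1=NOT 0=1 -> 00111
Step 5: G0=(1+1>=2)=1 G1=G1&G4=0&1=0 G2=G4=1 G3=NOT G3=NOT 1=0 G4=NOT G1=NOT 0=1 -> 10101
State from step 5 equals state from step 3 -> cycle length 2

Answer: 2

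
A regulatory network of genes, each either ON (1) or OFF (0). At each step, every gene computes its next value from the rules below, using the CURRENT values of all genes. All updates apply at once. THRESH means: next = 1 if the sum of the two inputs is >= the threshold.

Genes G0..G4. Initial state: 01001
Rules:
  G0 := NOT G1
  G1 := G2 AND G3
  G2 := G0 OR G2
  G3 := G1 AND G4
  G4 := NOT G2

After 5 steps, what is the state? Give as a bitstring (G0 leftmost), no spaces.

Step 1: G0=NOT G1=NOT 1=0 G1=G2&G3=0&0=0 G2=G0|G2=0|0=0 G3=G1&G4=1&1=1 G4=NOT G2=NOT 0=1 -> 00011
Step 2: G0=NOT G1=NOT 0=1 G1=G2&G3=0&1=0 G2=G0|G2=0|0=0 G3=G1&G4=0&1=0 G4=NOT G2=NOT 0=1 -> 10001
Step 3: G0=NOT G1=NOT 0=1 G1=G2&G3=0&0=0 G2=G0|G2=1|0=1 G3=G1&G4=0&1=0 G4=NOT G2=NOT 0=1 -> 10101
Step 4: G0=NOT G1=NOT 0=1 G1=G2&G3=1&0=0 G2=G0|G2=1|1=1 G3=G1&G4=0&1=0 G4=NOT G2=NOT 1=0 -> 10100
Step 5: G0=NOT G1=NOT 0=1 G1=G2&G3=1&0=0 G2=G0|G2=1|1=1 G3=G1&G4=0&0=0 G4=NOT G2=NOT 1=0 -> 10100

10100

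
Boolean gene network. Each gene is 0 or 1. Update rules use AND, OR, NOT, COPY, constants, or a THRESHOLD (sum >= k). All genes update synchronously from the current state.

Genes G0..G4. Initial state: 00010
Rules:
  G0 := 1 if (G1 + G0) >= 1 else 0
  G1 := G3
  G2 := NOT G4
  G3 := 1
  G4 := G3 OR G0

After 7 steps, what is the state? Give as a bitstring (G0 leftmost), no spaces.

Step 1: G0=(0+0>=1)=0 G1=G3=1 G2=NOT G4=NOT 0=1 G3=1(const) G4=G3|G0=1|0=1 -> 01111
Step 2: G0=(1+0>=1)=1 G1=G3=1 G2=NOT G4=NOT 1=0 G3=1(const) G4=G3|G0=1|0=1 -> 11011
Step 3: G0=(1+1>=1)=1 G1=G3=1 G2=NOT G4=NOT 1=0 G3=1(const) G4=G3|G0=1|1=1 -> 11011
Step 4: G0=(1+1>=1)=1 G1=G3=1 G2=NOT G4=NOT 1=0 G3=1(const) G4=G3|G0=1|1=1 -> 11011
Step 5: G0=(1+1>=1)=1 G1=G3=1 G2=NOT G4=NOT 1=0 G3=1(const) G4=G3|G0=1|1=1 -> 11011
Step 6: G0=(1+1>=1)=1 G1=G3=1 G2=NOT G4=NOT 1=0 G3=1(const) G4=G3|G0=1|1=1 -> 11011
Step 7: G0=(1+1>=1)=1 G1=G3=1 G2=NOT G4=NOT 1=0 G3=1(const) G4=G3|G0=1|1=1 -> 11011

11011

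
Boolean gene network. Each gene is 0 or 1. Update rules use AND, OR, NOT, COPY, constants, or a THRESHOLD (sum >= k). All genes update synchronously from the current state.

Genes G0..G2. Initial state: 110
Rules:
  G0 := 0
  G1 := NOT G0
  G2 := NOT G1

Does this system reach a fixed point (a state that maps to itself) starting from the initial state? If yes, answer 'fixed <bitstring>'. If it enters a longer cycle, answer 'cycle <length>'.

Step 0: 110
Step 1: G0=0(const) G1=NOT G0=NOT 1=0 G2=NOT G1=NOT 1=0 -> 000
Step 2: G0=0(const) G1=NOT G0=NOT 0=1 G2=NOT G1=NOT 0=1 -> 011
Step 3: G0=0(const) G1=NOT G0=NOT 0=1 G2=NOT G1=NOT 1=0 -> 010
Step 4: G0=0(const) G1=NOT G0=NOT 0=1 G2=NOT G1=NOT 1=0 -> 010
Fixed point reached at step 3: 010

Answer: fixed 010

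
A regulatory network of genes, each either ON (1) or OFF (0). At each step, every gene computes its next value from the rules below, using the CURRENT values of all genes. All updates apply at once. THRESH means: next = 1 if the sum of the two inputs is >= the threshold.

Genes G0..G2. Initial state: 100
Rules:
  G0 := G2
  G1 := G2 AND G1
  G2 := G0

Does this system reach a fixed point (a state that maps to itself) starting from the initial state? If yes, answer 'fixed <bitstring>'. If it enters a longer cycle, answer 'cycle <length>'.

Answer: cycle 2

Derivation:
Step 0: 100
Step 1: G0=G2=0 G1=G2&G1=0&0=0 G2=G0=1 -> 001
Step 2: G0=G2=1 G1=G2&G1=1&0=0 G2=G0=0 -> 100
Cycle of length 2 starting at step 0 -> no fixed point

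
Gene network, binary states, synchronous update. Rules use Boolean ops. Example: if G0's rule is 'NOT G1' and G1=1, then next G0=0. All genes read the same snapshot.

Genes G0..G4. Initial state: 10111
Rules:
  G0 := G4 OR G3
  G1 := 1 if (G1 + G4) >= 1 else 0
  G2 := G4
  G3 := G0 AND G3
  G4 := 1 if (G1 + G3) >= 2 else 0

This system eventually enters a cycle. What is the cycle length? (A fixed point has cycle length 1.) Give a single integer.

Answer: 1

Derivation:
Step 0: 10111
Step 1: G0=G4|G3=1|1=1 G1=(0+1>=1)=1 G2=G4=1 G3=G0&G3=1&1=1 G4=(0+1>=2)=0 -> 11110
Step 2: G0=G4|G3=0|1=1 G1=(1+0>=1)=1 G2=G4=0 G3=G0&G3=1&1=1 G4=(1+1>=2)=1 -> 11011
Step 3: G0=G4|G3=1|1=1 G1=(1+1>=1)=1 G2=G4=1 G3=G0&G3=1&1=1 G4=(1+1>=2)=1 -> 11111
Step 4: G0=G4|G3=1|1=1 G1=(1+1>=1)=1 G2=G4=1 G3=G0&G3=1&1=1 G4=(1+1>=2)=1 -> 11111
State from step 4 equals state from step 3 -> cycle length 1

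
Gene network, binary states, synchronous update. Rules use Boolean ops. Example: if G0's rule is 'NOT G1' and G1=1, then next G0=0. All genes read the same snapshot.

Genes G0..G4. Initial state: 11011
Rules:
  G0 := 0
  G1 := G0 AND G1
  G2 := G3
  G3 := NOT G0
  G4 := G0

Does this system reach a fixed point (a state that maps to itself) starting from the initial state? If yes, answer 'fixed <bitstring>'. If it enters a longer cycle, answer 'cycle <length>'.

Step 0: 11011
Step 1: G0=0(const) G1=G0&G1=1&1=1 G2=G3=1 G3=NOT G0=NOT 1=0 G4=G0=1 -> 01101
Step 2: G0=0(const) G1=G0&G1=0&1=0 G2=G3=0 G3=NOT G0=NOT 0=1 G4=G0=0 -> 00010
Step 3: G0=0(const) G1=G0&G1=0&0=0 G2=G3=1 G3=NOT G0=NOT 0=1 G4=G0=0 -> 00110
Step 4: G0=0(const) G1=G0&G1=0&0=0 G2=G3=1 G3=NOT G0=NOT 0=1 G4=G0=0 -> 00110
Fixed point reached at step 3: 00110

Answer: fixed 00110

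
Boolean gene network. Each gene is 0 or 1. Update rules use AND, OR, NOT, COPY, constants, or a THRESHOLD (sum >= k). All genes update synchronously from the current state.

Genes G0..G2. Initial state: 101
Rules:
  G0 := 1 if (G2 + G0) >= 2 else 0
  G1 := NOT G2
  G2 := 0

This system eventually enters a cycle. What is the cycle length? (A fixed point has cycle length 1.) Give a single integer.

Answer: 1

Derivation:
Step 0: 101
Step 1: G0=(1+1>=2)=1 G1=NOT G2=NOT 1=0 G2=0(const) -> 100
Step 2: G0=(0+1>=2)=0 G1=NOT G2=NOT 0=1 G2=0(const) -> 010
Step 3: G0=(0+0>=2)=0 G1=NOT G2=NOT 0=1 G2=0(const) -> 010
State from step 3 equals state from step 2 -> cycle length 1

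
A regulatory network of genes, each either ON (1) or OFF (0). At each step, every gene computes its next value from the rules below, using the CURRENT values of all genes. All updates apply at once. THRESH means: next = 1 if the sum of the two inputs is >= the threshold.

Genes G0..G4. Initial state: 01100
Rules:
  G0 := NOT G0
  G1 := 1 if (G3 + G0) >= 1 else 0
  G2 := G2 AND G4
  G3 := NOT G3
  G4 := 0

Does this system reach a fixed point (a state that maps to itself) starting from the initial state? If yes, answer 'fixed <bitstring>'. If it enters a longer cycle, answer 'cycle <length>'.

Answer: cycle 2

Derivation:
Step 0: 01100
Step 1: G0=NOT G0=NOT 0=1 G1=(0+0>=1)=0 G2=G2&G4=1&0=0 G3=NOT G3=NOT 0=1 G4=0(const) -> 10010
Step 2: G0=NOT G0=NOT 1=0 G1=(1+1>=1)=1 G2=G2&G4=0&0=0 G3=NOT G3=NOT 1=0 G4=0(const) -> 01000
Step 3: G0=NOT G0=NOT 0=1 G1=(0+0>=1)=0 G2=G2&G4=0&0=0 G3=NOT G3=NOT 0=1 G4=0(const) -> 10010
Cycle of length 2 starting at step 1 -> no fixed point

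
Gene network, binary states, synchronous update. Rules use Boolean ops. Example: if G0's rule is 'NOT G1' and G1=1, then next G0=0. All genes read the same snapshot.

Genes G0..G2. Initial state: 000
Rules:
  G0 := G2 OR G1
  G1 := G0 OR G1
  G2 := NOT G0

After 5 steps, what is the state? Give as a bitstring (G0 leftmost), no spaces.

Step 1: G0=G2|G1=0|0=0 G1=G0|G1=0|0=0 G2=NOT G0=NOT 0=1 -> 001
Step 2: G0=G2|G1=1|0=1 G1=G0|G1=0|0=0 G2=NOT G0=NOT 0=1 -> 101
Step 3: G0=G2|G1=1|0=1 G1=G0|G1=1|0=1 G2=NOT G0=NOT 1=0 -> 110
Step 4: G0=G2|G1=0|1=1 G1=G0|G1=1|1=1 G2=NOT G0=NOT 1=0 -> 110
Step 5: G0=G2|G1=0|1=1 G1=G0|G1=1|1=1 G2=NOT G0=NOT 1=0 -> 110

110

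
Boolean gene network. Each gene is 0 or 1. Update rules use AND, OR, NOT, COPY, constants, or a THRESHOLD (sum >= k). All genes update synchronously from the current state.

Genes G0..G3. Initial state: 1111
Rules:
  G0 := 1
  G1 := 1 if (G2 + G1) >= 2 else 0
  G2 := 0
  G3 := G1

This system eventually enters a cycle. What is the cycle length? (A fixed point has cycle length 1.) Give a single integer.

Answer: 1

Derivation:
Step 0: 1111
Step 1: G0=1(const) G1=(1+1>=2)=1 G2=0(const) G3=G1=1 -> 1101
Step 2: G0=1(const) G1=(0+1>=2)=0 G2=0(const) G3=G1=1 -> 1001
Step 3: G0=1(const) G1=(0+0>=2)=0 G2=0(const) G3=G1=0 -> 1000
Step 4: G0=1(const) G1=(0+0>=2)=0 G2=0(const) G3=G1=0 -> 1000
State from step 4 equals state from step 3 -> cycle length 1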